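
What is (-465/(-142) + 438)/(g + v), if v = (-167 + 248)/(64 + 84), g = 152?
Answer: 4636914/1602967 ≈ 2.8927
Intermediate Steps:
v = 81/148 ≈ 0.54730
(-465/(-142) + 438)/(g + v) = (-465/(-142) + 438)/(152 + 81/148) = (-465*(-1/142) + 438)/(22577/148) = (465/142 + 438)*(148/22577) = (62661/142)*(148/22577) = 4636914/1602967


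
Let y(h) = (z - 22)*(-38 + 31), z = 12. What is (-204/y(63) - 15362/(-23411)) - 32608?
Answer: -26720356332/819385 ≈ -32610.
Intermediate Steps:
y(h) = 70 (y(h) = (12 - 22)*(-38 + 31) = -10*(-7) = 70)
(-204/y(63) - 15362/(-23411)) - 32608 = (-204/70 - 15362/(-23411)) - 32608 = (-204*1/70 - 15362*(-1/23411)) - 32608 = (-102/35 + 15362/23411) - 32608 = -1850252/819385 - 32608 = -26720356332/819385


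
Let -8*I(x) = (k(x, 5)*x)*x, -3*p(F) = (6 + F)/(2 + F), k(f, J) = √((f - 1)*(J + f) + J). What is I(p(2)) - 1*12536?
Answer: -12536 - I*√5/27 ≈ -12536.0 - 0.082817*I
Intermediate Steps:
k(f, J) = √(J + (-1 + f)*(J + f)) (k(f, J) = √((-1 + f)*(J + f) + J) = √(J + (-1 + f)*(J + f)))
p(F) = -(6 + F)/(3*(2 + F))
I(x) = -x²*√(x*(4 + x))/8 (I(x) = -√(x*(-1 + 5 + x))*x*x/8 = -√(x*(4 + x))*x*x/8 = -x*√(x*(4 + x))*x/8 = -x²*√(x*(4 + x))/8)
I(p(2)) - 1*12536 = -((-6 - 1*2)/(3*(2 + 2)))²*√(((-6 - 1*2)/(3*(2 + 2)))*(4 + (-6 - 1*2)/(3*(2 + 2))))/8 - 1*12536 = -((⅓)*(-6 - 2)/4)²*√(((⅓)*(-6 - 2)/4)*(4 + (⅓)*(-6 - 2)/4))/8 - 12536 = -((⅓)*(¼)*(-8))²*√(((⅓)*(¼)*(-8))*(4 + (⅓)*(¼)*(-8)))/8 - 12536 = -(-⅔)²*√(-2*(4 - ⅔)/3)/8 - 12536 = -⅛*4/9*√(-⅔*10/3) - 12536 = -⅛*4/9*√(-20/9) - 12536 = -⅛*4/9*2*I*√5/3 - 12536 = -I*√5/27 - 12536 = -12536 - I*√5/27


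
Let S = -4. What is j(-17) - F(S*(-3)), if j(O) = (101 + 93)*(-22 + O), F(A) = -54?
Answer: -7512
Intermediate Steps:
j(O) = -4268 + 194*O (j(O) = 194*(-22 + O) = -4268 + 194*O)
j(-17) - F(S*(-3)) = (-4268 + 194*(-17)) - 1*(-54) = (-4268 - 3298) + 54 = -7566 + 54 = -7512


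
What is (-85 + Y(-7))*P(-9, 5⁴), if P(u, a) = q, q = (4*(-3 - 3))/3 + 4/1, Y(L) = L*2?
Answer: 396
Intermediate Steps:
Y(L) = 2*L
q = -4 (q = (4*(-6))*(⅓) + 4*1 = -24*⅓ + 4 = -8 + 4 = -4)
P(u, a) = -4
(-85 + Y(-7))*P(-9, 5⁴) = (-85 + 2*(-7))*(-4) = (-85 - 14)*(-4) = -99*(-4) = 396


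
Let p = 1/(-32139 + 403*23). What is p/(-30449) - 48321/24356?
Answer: -16824614272937/8480377176140 ≈ -1.9839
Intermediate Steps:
p = -1/22870 (p = 1/(-32139 + 9269) = 1/(-22870) = -1/22870 ≈ -4.3725e-5)
p/(-30449) - 48321/24356 = -1/22870/(-30449) - 48321/24356 = -1/22870*(-1/30449) - 48321*1/24356 = 1/696368630 - 48321/24356 = -16824614272937/8480377176140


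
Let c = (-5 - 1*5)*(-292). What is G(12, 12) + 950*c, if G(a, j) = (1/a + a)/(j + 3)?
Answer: 99864029/36 ≈ 2.7740e+6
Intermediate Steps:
c = 2920 (c = (-5 - 5)*(-292) = -10*(-292) = 2920)
G(a, j) = (a + 1/a)/(3 + j)
G(12, 12) + 950*c = (1 + 12²)/(12*(3 + 12)) + 950*2920 = (1/12)*(1 + 144)/15 + 2774000 = (1/12)*(1/15)*145 + 2774000 = 29/36 + 2774000 = 99864029/36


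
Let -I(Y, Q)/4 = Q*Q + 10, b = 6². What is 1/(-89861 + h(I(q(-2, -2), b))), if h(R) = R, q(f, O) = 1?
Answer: -1/95085 ≈ -1.0517e-5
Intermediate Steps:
b = 36
I(Y, Q) = -40 - 4*Q² (I(Y, Q) = -4*(Q*Q + 10) = -4*(Q² + 10) = -4*(10 + Q²) = -40 - 4*Q²)
1/(-89861 + h(I(q(-2, -2), b))) = 1/(-89861 + (-40 - 4*36²)) = 1/(-89861 + (-40 - 4*1296)) = 1/(-89861 + (-40 - 5184)) = 1/(-89861 - 5224) = 1/(-95085) = -1/95085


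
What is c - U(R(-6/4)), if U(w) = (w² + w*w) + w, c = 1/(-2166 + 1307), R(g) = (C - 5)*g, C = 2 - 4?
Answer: -198430/859 ≈ -231.00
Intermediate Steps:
C = -2
R(g) = -7*g (R(g) = (-2 - 5)*g = -7*g)
c = -1/859 (c = 1/(-859) = -1/859 ≈ -0.0011641)
U(w) = w + 2*w² (U(w) = (w² + w²) + w = 2*w² + w = w + 2*w²)
c - U(R(-6/4)) = -1/859 - (-(-42)/4)*(1 + 2*(-(-42)/4)) = -1/859 - (-7*(-3/2))*(1 + 2*(-7*(-3/2))) = -1/859 - 21*(1 + 2*(21/2))/2 = -1/859 - 21*(1 + 21)/2 = -1/859 - 21*22/2 = -1/859 - 1*231 = -1/859 - 231 = -198430/859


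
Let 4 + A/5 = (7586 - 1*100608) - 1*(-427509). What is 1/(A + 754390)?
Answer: 1/2426805 ≈ 4.1206e-7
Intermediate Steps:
A = 1672415 (A = -20 + 5*((7586 - 1*100608) - 1*(-427509)) = -20 + 5*((7586 - 100608) + 427509) = -20 + 5*(-93022 + 427509) = -20 + 5*334487 = -20 + 1672435 = 1672415)
1/(A + 754390) = 1/(1672415 + 754390) = 1/2426805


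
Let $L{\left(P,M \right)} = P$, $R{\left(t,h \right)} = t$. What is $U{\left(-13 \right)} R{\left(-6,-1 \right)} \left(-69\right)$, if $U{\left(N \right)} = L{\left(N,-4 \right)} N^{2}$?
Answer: $-909558$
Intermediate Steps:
$U{\left(N \right)} = N^{3}$ ($U{\left(N \right)} = N N^{2} = N^{3}$)
$U{\left(-13 \right)} R{\left(-6,-1 \right)} \left(-69\right) = \left(-13\right)^{3} \left(-6\right) \left(-69\right) = \left(-2197\right) \left(-6\right) \left(-69\right) = 13182 \left(-69\right) = -909558$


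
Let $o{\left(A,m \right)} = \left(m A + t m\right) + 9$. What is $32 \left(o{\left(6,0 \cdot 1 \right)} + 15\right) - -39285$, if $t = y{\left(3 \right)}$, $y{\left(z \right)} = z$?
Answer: $40053$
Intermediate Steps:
$t = 3$
$o{\left(A,m \right)} = 9 + 3 m + A m$ ($o{\left(A,m \right)} = \left(m A + 3 m\right) + 9 = \left(A m + 3 m\right) + 9 = \left(3 m + A m\right) + 9 = 9 + 3 m + A m$)
$32 \left(o{\left(6,0 \cdot 1 \right)} + 15\right) - -39285 = 32 \left(\left(9 + 3 \cdot 0 \cdot 1 + 6 \cdot 0 \cdot 1\right) + 15\right) - -39285 = 32 \left(\left(9 + 3 \cdot 0 + 6 \cdot 0\right) + 15\right) + 39285 = 32 \left(\left(9 + 0 + 0\right) + 15\right) + 39285 = 32 \left(9 + 15\right) + 39285 = 32 \cdot 24 + 39285 = 768 + 39285 = 40053$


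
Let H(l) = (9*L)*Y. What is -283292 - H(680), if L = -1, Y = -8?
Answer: -283364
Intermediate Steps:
H(l) = 72 (H(l) = (9*(-1))*(-8) = -9*(-8) = 72)
-283292 - H(680) = -283292 - 1*72 = -283292 - 72 = -283364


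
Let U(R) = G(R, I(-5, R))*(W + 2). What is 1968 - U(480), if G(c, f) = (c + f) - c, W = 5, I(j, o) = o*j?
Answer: 18768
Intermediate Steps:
I(j, o) = j*o
G(c, f) = f
U(R) = -35*R (U(R) = (-5*R)*(5 + 2) = -5*R*7 = -35*R)
1968 - U(480) = 1968 - (-35)*480 = 1968 - 1*(-16800) = 1968 + 16800 = 18768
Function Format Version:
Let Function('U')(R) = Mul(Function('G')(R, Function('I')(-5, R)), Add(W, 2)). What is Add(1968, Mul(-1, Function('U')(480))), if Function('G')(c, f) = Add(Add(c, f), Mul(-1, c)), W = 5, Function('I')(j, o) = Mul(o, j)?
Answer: 18768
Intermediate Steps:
Function('I')(j, o) = Mul(j, o)
Function('G')(c, f) = f
Function('U')(R) = Mul(-35, R) (Function('U')(R) = Mul(Mul(-5, R), Add(5, 2)) = Mul(Mul(-5, R), 7) = Mul(-35, R))
Add(1968, Mul(-1, Function('U')(480))) = Add(1968, Mul(-1, Mul(-35, 480))) = Add(1968, Mul(-1, -16800)) = Add(1968, 16800) = 18768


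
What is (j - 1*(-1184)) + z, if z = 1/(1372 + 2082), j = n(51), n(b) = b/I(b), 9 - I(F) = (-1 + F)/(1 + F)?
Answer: 7101597/5966 ≈ 1190.3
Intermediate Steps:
I(F) = 9 - (-1 + F)/(1 + F)
n(b) = b*(1 + b)/(2*(5 + 4*b)) (n(b) = b/((2*(5 + 4*b)/(1 + b))) = b*((1 + b)/(2*(5 + 4*b))) = b*(1 + b)/(2*(5 + 4*b)))
j = 1326/209 (j = (1/2)*51*(1 + 51)/(5 + 4*51) = (1/2)*51*52/(5 + 204) = (1/2)*51*52/209 = (1/2)*51*(1/209)*52 = 1326/209 ≈ 6.3445)
z = 1/3454 ≈ 0.00028952
(j - 1*(-1184)) + z = (1326/209 - 1*(-1184)) + 1/3454 = (1326/209 + 1184) + 1/3454 = 248782/209 + 1/3454 = 7101597/5966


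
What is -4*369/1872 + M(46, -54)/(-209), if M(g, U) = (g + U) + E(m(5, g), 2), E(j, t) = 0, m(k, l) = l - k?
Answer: -8153/10868 ≈ -0.75018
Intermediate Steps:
M(g, U) = U + g (M(g, U) = (g + U) + 0 = (U + g) + 0 = U + g)
-4*369/1872 + M(46, -54)/(-209) = -4*369/1872 + (-54 + 46)/(-209) = -1476*1/1872 - 8*(-1/209) = -41/52 + 8/209 = -8153/10868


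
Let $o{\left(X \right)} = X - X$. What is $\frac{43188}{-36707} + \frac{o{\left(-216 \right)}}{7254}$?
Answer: $- \frac{43188}{36707} \approx -1.1766$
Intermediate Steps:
$o{\left(X \right)} = 0$
$\frac{43188}{-36707} + \frac{o{\left(-216 \right)}}{7254} = \frac{43188}{-36707} + \frac{0}{7254} = 43188 \left(- \frac{1}{36707}\right) + 0 \cdot \frac{1}{7254} = - \frac{43188}{36707} + 0 = - \frac{43188}{36707}$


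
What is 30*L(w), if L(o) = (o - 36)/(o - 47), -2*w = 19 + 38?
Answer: 3870/151 ≈ 25.629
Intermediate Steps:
w = -57/2 (w = -(19 + 38)/2 = -½*57 = -57/2 ≈ -28.500)
L(o) = (-36 + o)/(-47 + o)
30*L(w) = 30*((-36 - 57/2)/(-47 - 57/2)) = 30*(-129/2/(-151/2)) = 30*(-2/151*(-129/2)) = 30*(129/151) = 3870/151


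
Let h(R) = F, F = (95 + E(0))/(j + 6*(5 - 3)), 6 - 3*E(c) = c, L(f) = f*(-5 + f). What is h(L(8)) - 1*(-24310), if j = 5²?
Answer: 899567/37 ≈ 24313.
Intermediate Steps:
j = 25
E(c) = 2 - c/3
F = 97/37 (F = (95 + (2 - ⅓*0))/(25 + 6*(5 - 3)) = (95 + (2 + 0))/(25 + 6*2) = (95 + 2)/(25 + 12) = 97/37 ≈ 2.6216)
h(R) = 97/37
h(L(8)) - 1*(-24310) = 97/37 - 1*(-24310) = 97/37 + 24310 = 899567/37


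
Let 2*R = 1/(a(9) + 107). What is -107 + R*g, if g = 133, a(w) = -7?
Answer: -21267/200 ≈ -106.33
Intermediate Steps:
R = 1/200 (R = 1/(2*(-7 + 107)) = (½)/100 = (½)*(1/100) = 1/200 ≈ 0.0050000)
-107 + R*g = -107 + (1/200)*133 = -107 + 133/200 = -21267/200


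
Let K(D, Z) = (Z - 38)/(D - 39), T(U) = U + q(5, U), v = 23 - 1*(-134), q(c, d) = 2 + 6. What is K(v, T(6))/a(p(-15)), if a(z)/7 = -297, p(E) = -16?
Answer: 4/40887 ≈ 9.7831e-5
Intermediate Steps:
q(c, d) = 8
v = 157 (v = 23 + 134 = 157)
T(U) = 8 + U (T(U) = U + 8 = 8 + U)
a(z) = -2079 (a(z) = 7*(-297) = -2079)
K(D, Z) = (-38 + Z)/(-39 + D)
K(v, T(6))/a(p(-15)) = ((-38 + (8 + 6))/(-39 + 157))/(-2079) = ((-38 + 14)/118)*(-1/2079) = ((1/118)*(-24))*(-1/2079) = -12/59*(-1/2079) = 4/40887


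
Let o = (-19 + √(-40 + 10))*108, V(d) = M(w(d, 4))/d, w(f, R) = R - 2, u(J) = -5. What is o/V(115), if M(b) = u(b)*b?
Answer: 23598 - 1242*I*√30 ≈ 23598.0 - 6802.7*I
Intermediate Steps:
w(f, R) = -2 + R
M(b) = -5*b
V(d) = -10/d (V(d) = (-5*(-2 + 4))/d = (-5*2)/d = -10/d)
o = -2052 + 108*I*√30 (o = (-19 + √(-30))*108 = (-19 + I*√30)*108 = -2052 + 108*I*√30 ≈ -2052.0 + 591.54*I)
o/V(115) = (-2052 + 108*I*√30)/((-10/115)) = (-2052 + 108*I*√30)/((-10*1/115)) = (-2052 + 108*I*√30)/(-2/23) = (-2052 + 108*I*√30)*(-23/2) = 23598 - 1242*I*√30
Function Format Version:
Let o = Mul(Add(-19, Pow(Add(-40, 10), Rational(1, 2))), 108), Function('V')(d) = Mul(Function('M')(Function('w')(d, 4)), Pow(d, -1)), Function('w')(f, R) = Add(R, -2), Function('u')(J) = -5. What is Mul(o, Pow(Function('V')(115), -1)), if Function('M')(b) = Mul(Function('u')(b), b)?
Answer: Add(23598, Mul(-1242, I, Pow(30, Rational(1, 2)))) ≈ Add(23598., Mul(-6802.7, I))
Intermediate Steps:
Function('w')(f, R) = Add(-2, R)
Function('M')(b) = Mul(-5, b)
Function('V')(d) = Mul(-10, Pow(d, -1)) (Function('V')(d) = Mul(Mul(-5, Add(-2, 4)), Pow(d, -1)) = Mul(Mul(-5, 2), Pow(d, -1)) = Mul(-10, Pow(d, -1)))
o = Add(-2052, Mul(108, I, Pow(30, Rational(1, 2)))) (o = Mul(Add(-19, Pow(-30, Rational(1, 2))), 108) = Mul(Add(-19, Mul(I, Pow(30, Rational(1, 2)))), 108) = Add(-2052, Mul(108, I, Pow(30, Rational(1, 2)))) ≈ Add(-2052.0, Mul(591.54, I)))
Mul(o, Pow(Function('V')(115), -1)) = Mul(Add(-2052, Mul(108, I, Pow(30, Rational(1, 2)))), Pow(Mul(-10, Pow(115, -1)), -1)) = Mul(Add(-2052, Mul(108, I, Pow(30, Rational(1, 2)))), Pow(Mul(-10, Rational(1, 115)), -1)) = Mul(Add(-2052, Mul(108, I, Pow(30, Rational(1, 2)))), Pow(Rational(-2, 23), -1)) = Mul(Add(-2052, Mul(108, I, Pow(30, Rational(1, 2)))), Rational(-23, 2)) = Add(23598, Mul(-1242, I, Pow(30, Rational(1, 2))))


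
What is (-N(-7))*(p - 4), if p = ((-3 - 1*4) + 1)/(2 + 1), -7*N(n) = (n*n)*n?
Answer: 294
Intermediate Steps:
N(n) = -n³/7 (N(n) = -n*n*n/7 = -n²*n/7 = -n³/7)
p = -2 (p = ((-3 - 4) + 1)/3 = (-7 + 1)*(⅓) = -6*⅓ = -2)
(-N(-7))*(p - 4) = (-(-1)*(-7)³/7)*(-2 - 4) = -(-1)*(-343)/7*(-6) = -1*49*(-6) = -49*(-6) = 294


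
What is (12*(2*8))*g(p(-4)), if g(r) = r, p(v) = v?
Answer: -768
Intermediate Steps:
(12*(2*8))*g(p(-4)) = (12*(2*8))*(-4) = (12*16)*(-4) = 192*(-4) = -768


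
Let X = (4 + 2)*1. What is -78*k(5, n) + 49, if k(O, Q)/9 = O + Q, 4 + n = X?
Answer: -4865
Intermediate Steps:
X = 6 (X = 6*1 = 6)
n = 2 (n = -4 + 6 = 2)
k(O, Q) = 9*O + 9*Q (k(O, Q) = 9*(O + Q) = 9*O + 9*Q)
-78*k(5, n) + 49 = -78*(9*5 + 9*2) + 49 = -78*(45 + 18) + 49 = -78*63 + 49 = -4914 + 49 = -4865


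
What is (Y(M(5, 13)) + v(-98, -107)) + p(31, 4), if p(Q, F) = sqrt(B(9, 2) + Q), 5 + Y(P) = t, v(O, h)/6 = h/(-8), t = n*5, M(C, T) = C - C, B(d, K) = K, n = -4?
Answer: 221/4 + sqrt(33) ≈ 60.995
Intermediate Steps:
M(C, T) = 0
t = -20 (t = -4*5 = -20)
v(O, h) = -3*h/4 (v(O, h) = 6*(h/(-8)) = 6*(h*(-1/8)) = 6*(-h/8) = -3*h/4)
Y(P) = -25 (Y(P) = -5 - 20 = -25)
p(Q, F) = sqrt(2 + Q)
(Y(M(5, 13)) + v(-98, -107)) + p(31, 4) = (-25 - 3/4*(-107)) + sqrt(2 + 31) = (-25 + 321/4) + sqrt(33) = 221/4 + sqrt(33)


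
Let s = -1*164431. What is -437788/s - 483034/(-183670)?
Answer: 79917142807/15100520885 ≈ 5.2923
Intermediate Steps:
s = -164431
-437788/s - 483034/(-183670) = -437788/(-164431) - 483034/(-183670) = -437788*(-1/164431) - 483034*(-1/183670) = 437788/164431 + 241517/91835 = 79917142807/15100520885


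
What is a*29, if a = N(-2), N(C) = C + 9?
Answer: 203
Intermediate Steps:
N(C) = 9 + C
a = 7 (a = 9 - 2 = 7)
a*29 = 7*29 = 203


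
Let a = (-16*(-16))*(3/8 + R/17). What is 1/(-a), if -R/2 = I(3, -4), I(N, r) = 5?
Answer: 17/928 ≈ 0.018319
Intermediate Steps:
R = -10 (R = -2*5 = -10)
a = -928/17 (a = (-16*(-16))*(3/8 - 10/17) = 256*(3*(1/8) - 10*1/17) = 256*(3/8 - 10/17) = 256*(-29/136) = -928/17 ≈ -54.588)
1/(-a) = 1/(-1*(-928/17)) = 1/(928/17) = 17/928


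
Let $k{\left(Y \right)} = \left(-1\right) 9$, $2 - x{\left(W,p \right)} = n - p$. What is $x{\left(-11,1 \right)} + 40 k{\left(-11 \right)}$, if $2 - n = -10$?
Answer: $-369$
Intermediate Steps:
$n = 12$ ($n = 2 - -10 = 2 + 10 = 12$)
$x{\left(W,p \right)} = -10 + p$ ($x{\left(W,p \right)} = 2 - \left(12 - p\right) = 2 + \left(-12 + p\right) = -10 + p$)
$k{\left(Y \right)} = -9$
$x{\left(-11,1 \right)} + 40 k{\left(-11 \right)} = \left(-10 + 1\right) + 40 \left(-9\right) = -9 - 360 = -369$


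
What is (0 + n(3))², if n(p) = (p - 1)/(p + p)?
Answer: ⅑ ≈ 0.11111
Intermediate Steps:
n(p) = (-1 + p)/(2*p) (n(p) = (-1 + p)/((2*p)) = (-1 + p)*(1/(2*p)) = (-1 + p)/(2*p))
(0 + n(3))² = (0 + (½)*(-1 + 3)/3)² = (0 + (½)*(⅓)*2)² = (0 + ⅓)² = (⅓)² = ⅑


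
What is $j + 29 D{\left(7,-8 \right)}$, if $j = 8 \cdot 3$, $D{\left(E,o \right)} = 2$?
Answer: $82$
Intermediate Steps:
$j = 24$
$j + 29 D{\left(7,-8 \right)} = 24 + 29 \cdot 2 = 24 + 58 = 82$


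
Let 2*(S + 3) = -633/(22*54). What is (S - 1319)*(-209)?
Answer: 19897465/72 ≈ 2.7635e+5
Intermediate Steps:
S = -2587/792 (S = -3 + (-633/(22*54))/2 = -3 + (-633/1188)/2 = -3 + (-633*1/1188)/2 = -3 + (½)*(-211/396) = -3 - 211/792 = -2587/792 ≈ -3.2664)
(S - 1319)*(-209) = (-2587/792 - 1319)*(-209) = -1047235/792*(-209) = 19897465/72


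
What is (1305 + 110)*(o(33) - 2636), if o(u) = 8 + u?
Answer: -3671925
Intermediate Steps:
(1305 + 110)*(o(33) - 2636) = (1305 + 110)*((8 + 33) - 2636) = 1415*(41 - 2636) = 1415*(-2595) = -3671925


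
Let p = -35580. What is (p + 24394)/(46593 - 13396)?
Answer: -11186/33197 ≈ -0.33696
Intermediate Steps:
(p + 24394)/(46593 - 13396) = (-35580 + 24394)/(46593 - 13396) = -11186/33197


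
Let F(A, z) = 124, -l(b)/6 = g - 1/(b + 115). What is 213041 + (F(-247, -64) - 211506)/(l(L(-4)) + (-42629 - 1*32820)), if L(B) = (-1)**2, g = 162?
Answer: 944298384171/4432415 ≈ 2.1304e+5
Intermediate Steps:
L(B) = 1
l(b) = -972 + 6/(115 + b) (l(b) = -6*(162 - 1/(b + 115)) = -6*(162 - 1/(115 + b)) = -972 + 6/(115 + b))
213041 + (F(-247, -64) - 211506)/(l(L(-4)) + (-42629 - 1*32820)) = 213041 + (124 - 211506)/(6*(-18629 - 162*1)/(115 + 1) + (-42629 - 1*32820)) = 213041 - 211382/(6*(-18629 - 162)/116 + (-42629 - 32820)) = 213041 - 211382/(6*(1/116)*(-18791) - 75449) = 213041 - 211382/(-56373/58 - 75449) = 213041 - 211382/(-4432415/58) = 213041 - 211382*(-58/4432415) = 213041 + 12260156/4432415 = 944298384171/4432415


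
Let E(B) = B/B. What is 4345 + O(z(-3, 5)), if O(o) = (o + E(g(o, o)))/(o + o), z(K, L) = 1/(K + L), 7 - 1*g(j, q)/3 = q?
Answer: 8693/2 ≈ 4346.5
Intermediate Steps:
g(j, q) = 21 - 3*q
E(B) = 1
O(o) = (1 + o)/(2*o) (O(o) = (o + 1)/(o + o) = (1 + o)/((2*o)) = (1 + o)*(1/(2*o)) = (1 + o)/(2*o))
4345 + O(z(-3, 5)) = 4345 + (1 + 1/(-3 + 5))/(2*(1/(-3 + 5))) = 4345 + (1 + 1/2)/(2*(1/2)) = 4345 + (1 + ½)/(2*(½)) = 4345 + (½)*2*(3/2) = 4345 + 3/2 = 8693/2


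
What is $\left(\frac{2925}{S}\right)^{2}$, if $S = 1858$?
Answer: $\frac{8555625}{3452164} \approx 2.4783$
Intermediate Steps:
$\left(\frac{2925}{S}\right)^{2} = \left(\frac{2925}{1858}\right)^{2} = \frac{8555625}{3452164}$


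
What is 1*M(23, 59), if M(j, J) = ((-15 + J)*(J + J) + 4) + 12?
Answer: 5208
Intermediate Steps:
M(j, J) = 16 + 2*J*(-15 + J) (M(j, J) = ((-15 + J)*(2*J) + 4) + 12 = (2*J*(-15 + J) + 4) + 12 = (4 + 2*J*(-15 + J)) + 12 = 16 + 2*J*(-15 + J))
1*M(23, 59) = 1*(16 - 30*59 + 2*59²) = 1*(16 - 1770 + 2*3481) = 1*(16 - 1770 + 6962) = 1*5208 = 5208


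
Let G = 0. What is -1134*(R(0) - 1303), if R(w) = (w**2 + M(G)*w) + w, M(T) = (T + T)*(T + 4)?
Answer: 1477602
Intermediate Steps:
M(T) = 2*T*(4 + T) (M(T) = (2*T)*(4 + T) = 2*T*(4 + T))
R(w) = w + w**2 (R(w) = (w**2 + (2*0*(4 + 0))*w) + w = (w**2 + (2*0*4)*w) + w = (w**2 + 0*w) + w = (w**2 + 0) + w = w**2 + w = w + w**2)
-1134*(R(0) - 1303) = -1134*(0*(1 + 0) - 1303) = -1134*(0*1 - 1303) = -1134*(0 - 1303) = -1134*(-1303) = 1477602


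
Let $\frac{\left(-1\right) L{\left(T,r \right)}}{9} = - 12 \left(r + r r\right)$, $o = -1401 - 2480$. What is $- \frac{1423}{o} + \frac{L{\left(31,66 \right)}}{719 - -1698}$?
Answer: $\frac{1856911847}{9380377} \approx 197.96$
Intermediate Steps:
$o = -3881$
$L{\left(T,r \right)} = 108 r + 108 r^{2}$ ($L{\left(T,r \right)} = - 9 \left(- 12 \left(r + r r\right)\right) = - 9 \left(- 12 \left(r + r^{2}\right)\right) = - 9 \left(- 12 r - 12 r^{2}\right) = 108 r + 108 r^{2}$)
$- \frac{1423}{o} + \frac{L{\left(31,66 \right)}}{719 - -1698} = - \frac{1423}{-3881} + \frac{108 \cdot 66 \left(1 + 66\right)}{719 - -1698} = \left(-1423\right) \left(- \frac{1}{3881}\right) + \frac{108 \cdot 66 \cdot 67}{719 + 1698} = \frac{1423}{3881} + \frac{477576}{2417} = \frac{1856911847}{9380377}$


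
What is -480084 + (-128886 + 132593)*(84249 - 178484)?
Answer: -349809229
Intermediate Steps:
-480084 + (-128886 + 132593)*(84249 - 178484) = -480084 + 3707*(-94235) = -480084 - 349329145 = -349809229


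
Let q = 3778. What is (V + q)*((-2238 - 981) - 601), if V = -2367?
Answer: -5390020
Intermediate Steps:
(V + q)*((-2238 - 981) - 601) = (-2367 + 3778)*((-2238 - 981) - 601) = 1411*(-3219 - 601) = 1411*(-3820) = -5390020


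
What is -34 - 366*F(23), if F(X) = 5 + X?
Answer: -10282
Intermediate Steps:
-34 - 366*F(23) = -34 - 366*(5 + 23) = -34 - 366*28 = -34 - 10248 = -10282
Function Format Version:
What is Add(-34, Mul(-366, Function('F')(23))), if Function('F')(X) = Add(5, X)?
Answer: -10282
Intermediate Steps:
Add(-34, Mul(-366, Function('F')(23))) = Add(-34, Mul(-366, Add(5, 23))) = Add(-34, Mul(-366, 28)) = Add(-34, -10248) = -10282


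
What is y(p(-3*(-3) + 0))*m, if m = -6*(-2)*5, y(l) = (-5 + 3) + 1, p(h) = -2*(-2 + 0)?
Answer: -60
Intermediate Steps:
p(h) = 4 (p(h) = -2*(-2) = 4)
y(l) = -1 (y(l) = -2 + 1 = -1)
m = 60 (m = 12*5 = 60)
y(p(-3*(-3) + 0))*m = -1*60 = -60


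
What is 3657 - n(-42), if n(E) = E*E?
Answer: 1893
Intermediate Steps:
n(E) = E²
3657 - n(-42) = 3657 - 1*(-42)² = 3657 - 1*1764 = 3657 - 1764 = 1893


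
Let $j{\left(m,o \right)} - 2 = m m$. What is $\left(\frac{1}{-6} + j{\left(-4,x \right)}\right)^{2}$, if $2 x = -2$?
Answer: $\frac{11449}{36} \approx 318.03$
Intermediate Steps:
$x = -1$ ($x = \frac{1}{2} \left(-2\right) = -1$)
$j{\left(m,o \right)} = 2 + m^{2}$ ($j{\left(m,o \right)} = 2 + m m = 2 + m^{2}$)
$\left(\frac{1}{-6} + j{\left(-4,x \right)}\right)^{2} = \left(\frac{1}{-6} + \left(2 + \left(-4\right)^{2}\right)\right)^{2} = \left(- \frac{1}{6} + \left(2 + 16\right)\right)^{2} = \left(- \frac{1}{6} + 18\right)^{2} = \left(\frac{107}{6}\right)^{2} = \frac{11449}{36}$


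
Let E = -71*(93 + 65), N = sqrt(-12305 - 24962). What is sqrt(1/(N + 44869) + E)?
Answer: sqrt((-503340441 - 11218*I*sqrt(37267))/(44869 + I*sqrt(37267))) ≈ 0.e-10 - 105.92*I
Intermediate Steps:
N = I*sqrt(37267) (N = sqrt(-37267) = I*sqrt(37267) ≈ 193.05*I)
E = -11218 (E = -71*158 = -11218)
sqrt(1/(N + 44869) + E) = sqrt(1/(I*sqrt(37267) + 44869) - 11218) = sqrt(1/(44869 + I*sqrt(37267)) - 11218) = sqrt(-11218 + 1/(44869 + I*sqrt(37267)))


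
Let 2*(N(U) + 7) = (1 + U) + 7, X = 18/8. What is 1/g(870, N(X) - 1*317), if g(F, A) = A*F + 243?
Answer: -4/1108713 ≈ -3.6078e-6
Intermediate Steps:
X = 9/4 (X = 18*(⅛) = 9/4 ≈ 2.2500)
N(U) = -3 + U/2 (N(U) = -7 + ((1 + U) + 7)/2 = -7 + (8 + U)/2 = -7 + (4 + U/2) = -3 + U/2)
g(F, A) = 243 + A*F
1/g(870, N(X) - 1*317) = 1/(243 + ((-3 + (½)*(9/4)) - 1*317)*870) = 1/(243 + ((-3 + 9/8) - 317)*870) = 1/(243 + (-15/8 - 317)*870) = 1/(243 - 2551/8*870) = 1/(243 - 1109685/4) = 1/(-1108713/4) = -4/1108713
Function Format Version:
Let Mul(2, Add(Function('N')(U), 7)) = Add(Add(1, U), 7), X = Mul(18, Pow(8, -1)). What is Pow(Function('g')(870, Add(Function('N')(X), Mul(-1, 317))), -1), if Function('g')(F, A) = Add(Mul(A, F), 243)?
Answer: Rational(-4, 1108713) ≈ -3.6078e-6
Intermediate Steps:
X = Rational(9, 4) (X = Mul(18, Rational(1, 8)) = Rational(9, 4) ≈ 2.2500)
Function('N')(U) = Add(-3, Mul(Rational(1, 2), U)) (Function('N')(U) = Add(-7, Mul(Rational(1, 2), Add(Add(1, U), 7))) = Add(-7, Mul(Rational(1, 2), Add(8, U))) = Add(-7, Add(4, Mul(Rational(1, 2), U))) = Add(-3, Mul(Rational(1, 2), U)))
Function('g')(F, A) = Add(243, Mul(A, F))
Pow(Function('g')(870, Add(Function('N')(X), Mul(-1, 317))), -1) = Pow(Add(243, Mul(Add(Add(-3, Mul(Rational(1, 2), Rational(9, 4))), Mul(-1, 317)), 870)), -1) = Pow(Add(243, Mul(Add(Add(-3, Rational(9, 8)), -317), 870)), -1) = Pow(Add(243, Mul(Add(Rational(-15, 8), -317), 870)), -1) = Pow(Add(243, Mul(Rational(-2551, 8), 870)), -1) = Pow(Add(243, Rational(-1109685, 4)), -1) = Pow(Rational(-1108713, 4), -1) = Rational(-4, 1108713)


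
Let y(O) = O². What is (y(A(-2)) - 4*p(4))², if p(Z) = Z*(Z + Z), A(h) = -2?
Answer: 15376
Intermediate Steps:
p(Z) = 2*Z² (p(Z) = Z*(2*Z) = 2*Z²)
(y(A(-2)) - 4*p(4))² = ((-2)² - 8*4²)² = (4 - 8*16)² = (4 - 4*32)² = (4 - 128)² = (-124)² = 15376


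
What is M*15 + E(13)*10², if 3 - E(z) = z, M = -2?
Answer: -1030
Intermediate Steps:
E(z) = 3 - z
M*15 + E(13)*10² = -2*15 + (3 - 1*13)*10² = -30 + (3 - 13)*100 = -30 - 10*100 = -30 - 1000 = -1030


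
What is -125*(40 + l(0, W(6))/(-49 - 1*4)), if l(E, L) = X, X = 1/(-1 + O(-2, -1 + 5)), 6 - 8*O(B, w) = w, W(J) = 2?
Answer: -795500/159 ≈ -5003.1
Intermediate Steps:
O(B, w) = 3/4 - w/8
X = -4/3 (X = 1/(-1 + (3/4 - (-1 + 5)/8)) = 1/(-1 + (3/4 - 1/8*4)) = 1/(-1 + (3/4 - 1/2)) = 1/(-1 + 1/4) = 1/(-3/4) = -4/3 ≈ -1.3333)
l(E, L) = -4/3
-125*(40 + l(0, W(6))/(-49 - 1*4)) = -125*(40 - 4/(3*(-49 - 1*4))) = -125*(40 - 4/(3*(-49 - 4))) = -125*(40 - 4/3/(-53)) = -125*(40 - 4/3*(-1/53)) = -125*(40 + 4/159) = -125*6364/159 = -795500/159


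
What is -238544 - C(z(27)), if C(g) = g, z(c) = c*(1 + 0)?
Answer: -238571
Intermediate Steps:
z(c) = c (z(c) = c*1 = c)
-238544 - C(z(27)) = -238544 - 1*27 = -238544 - 27 = -238571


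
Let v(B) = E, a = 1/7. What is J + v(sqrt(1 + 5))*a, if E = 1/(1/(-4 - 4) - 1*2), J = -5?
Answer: -603/119 ≈ -5.0672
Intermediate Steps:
a = 1/7 ≈ 0.14286
E = -8/17 (E = 1/(1/(-8) - 2) = 1/(-1/8 - 2) = 1/(-17/8) = -8/17 ≈ -0.47059)
v(B) = -8/17
J + v(sqrt(1 + 5))*a = -5 - 8/17*1/7 = -5 - 8/119 = -603/119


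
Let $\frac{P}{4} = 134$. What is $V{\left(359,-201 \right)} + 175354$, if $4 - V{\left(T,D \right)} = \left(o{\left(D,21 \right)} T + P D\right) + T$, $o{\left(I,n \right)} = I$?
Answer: $354894$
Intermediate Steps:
$P = 536$ ($P = 4 \cdot 134 = 536$)
$V{\left(T,D \right)} = 4 - T - 536 D - D T$ ($V{\left(T,D \right)} = 4 - \left(\left(D T + 536 D\right) + T\right) = 4 - \left(\left(536 D + D T\right) + T\right) = 4 - \left(T + 536 D + D T\right) = 4 - T - 536 D - D T$)
$V{\left(359,-201 \right)} + 175354 = \left(4 - 359 - -107736 - \left(-201\right) 359\right) + 175354 = \left(4 - 359 + 107736 + 72159\right) + 175354 = 179540 + 175354 = 354894$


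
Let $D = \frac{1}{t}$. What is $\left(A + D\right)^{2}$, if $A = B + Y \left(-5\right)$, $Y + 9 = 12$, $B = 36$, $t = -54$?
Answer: $\frac{1283689}{2916} \approx 440.22$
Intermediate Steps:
$Y = 3$ ($Y = -9 + 12 = 3$)
$A = 21$ ($A = 36 + 3 \left(-5\right) = 36 - 15 = 21$)
$D = - \frac{1}{54}$ ($D = \frac{1}{-54} = - \frac{1}{54} \approx -0.018519$)
$\left(A + D\right)^{2} = \left(21 - \frac{1}{54}\right)^{2} = \left(\frac{1133}{54}\right)^{2} = \frac{1283689}{2916}$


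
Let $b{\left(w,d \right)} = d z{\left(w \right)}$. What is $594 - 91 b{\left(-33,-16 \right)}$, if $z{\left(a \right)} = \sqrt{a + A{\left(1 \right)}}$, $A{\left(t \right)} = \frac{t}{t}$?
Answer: $594 + 5824 i \sqrt{2} \approx 594.0 + 8236.4 i$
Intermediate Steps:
$A{\left(t \right)} = 1$
$z{\left(a \right)} = \sqrt{1 + a}$ ($z{\left(a \right)} = \sqrt{a + 1} = \sqrt{1 + a}$)
$b{\left(w,d \right)} = d \sqrt{1 + w}$
$594 - 91 b{\left(-33,-16 \right)} = 594 - 91 \left(- 16 \sqrt{1 - 33}\right) = 594 - 91 \left(- 16 \sqrt{-32}\right) = 594 - 91 \left(- 16 \cdot 4 i \sqrt{2}\right) = 594 - 91 \left(- 64 i \sqrt{2}\right) = 594 + 5824 i \sqrt{2}$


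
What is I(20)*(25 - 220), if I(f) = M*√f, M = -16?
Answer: 6240*√5 ≈ 13953.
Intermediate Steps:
I(f) = -16*√f
I(20)*(25 - 220) = (-32*√5)*(25 - 220) = -32*√5*(-195) = 6240*√5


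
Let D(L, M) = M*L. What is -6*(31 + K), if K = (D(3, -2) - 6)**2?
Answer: -1050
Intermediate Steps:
D(L, M) = L*M
K = 144 (K = (3*(-2) - 6)**2 = (-6 - 6)**2 = (-12)**2 = 144)
-6*(31 + K) = -6*(31 + 144) = -6*175 = -1050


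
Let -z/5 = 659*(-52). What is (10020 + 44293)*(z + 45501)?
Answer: 11777285233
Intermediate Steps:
z = 171340 (z = -3295*(-52) = -5*(-34268) = 171340)
(10020 + 44293)*(z + 45501) = (10020 + 44293)*(171340 + 45501) = 54313*216841 = 11777285233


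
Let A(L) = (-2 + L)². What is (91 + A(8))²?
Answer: 16129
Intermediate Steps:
(91 + A(8))² = (91 + (-2 + 8)²)² = (91 + 6²)² = (91 + 36)² = 127² = 16129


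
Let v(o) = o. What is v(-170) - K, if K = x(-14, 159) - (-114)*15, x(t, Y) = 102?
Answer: -1982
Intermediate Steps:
K = 1812 (K = 102 - (-114)*15 = 102 - 1*(-1710) = 102 + 1710 = 1812)
v(-170) - K = -170 - 1*1812 = -170 - 1812 = -1982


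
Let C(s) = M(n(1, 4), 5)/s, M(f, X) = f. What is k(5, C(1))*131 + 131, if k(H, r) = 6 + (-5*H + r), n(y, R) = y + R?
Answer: -1703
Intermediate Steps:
n(y, R) = R + y
C(s) = 5/s (C(s) = (4 + 1)/s = 5/s)
k(H, r) = 6 + r - 5*H (k(H, r) = 6 + (r - 5*H) = 6 + r - 5*H)
k(5, C(1))*131 + 131 = (6 + 5/1 - 5*5)*131 + 131 = (6 + 5*1 - 25)*131 + 131 = (6 + 5 - 25)*131 + 131 = -14*131 + 131 = -1834 + 131 = -1703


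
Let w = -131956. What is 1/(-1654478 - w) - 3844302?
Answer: -5853034369645/1522522 ≈ -3.8443e+6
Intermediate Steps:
1/(-1654478 - w) - 3844302 = 1/(-1654478 - 1*(-131956)) - 3844302 = 1/(-1654478 + 131956) - 3844302 = 1/(-1522522) - 3844302 = -1/1522522 - 3844302 = -5853034369645/1522522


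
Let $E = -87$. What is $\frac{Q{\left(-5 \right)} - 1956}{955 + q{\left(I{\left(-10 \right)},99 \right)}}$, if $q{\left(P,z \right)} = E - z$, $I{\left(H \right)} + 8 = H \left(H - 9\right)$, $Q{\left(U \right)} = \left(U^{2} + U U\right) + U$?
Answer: $- \frac{1911}{769} \approx -2.485$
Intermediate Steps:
$Q{\left(U \right)} = U + 2 U^{2}$ ($Q{\left(U \right)} = \left(U^{2} + U^{2}\right) + U = 2 U^{2} + U = U + 2 U^{2}$)
$I{\left(H \right)} = -8 + H \left(-9 + H\right)$ ($I{\left(H \right)} = -8 + H \left(H - 9\right) = -8 + H \left(-9 + H\right)$)
$q{\left(P,z \right)} = -87 - z$
$\frac{Q{\left(-5 \right)} - 1956}{955 + q{\left(I{\left(-10 \right)},99 \right)}} = \frac{- 5 \left(1 + 2 \left(-5\right)\right) - 1956}{955 - 186} = \frac{- 5 \left(1 - 10\right) - 1956}{955 - 186} = \frac{\left(-5\right) \left(-9\right) - 1956}{955 - 186} = \frac{45 - 1956}{769} = \left(-1911\right) \frac{1}{769} = - \frac{1911}{769}$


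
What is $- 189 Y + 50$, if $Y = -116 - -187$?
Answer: $-13369$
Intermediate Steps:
$Y = 71$ ($Y = -116 + 187 = 71$)
$- 189 Y + 50 = \left(-189\right) 71 + 50 = -13419 + 50 = -13369$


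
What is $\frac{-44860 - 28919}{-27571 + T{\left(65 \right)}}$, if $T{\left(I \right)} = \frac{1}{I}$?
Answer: $\frac{4795635}{1792114} \approx 2.676$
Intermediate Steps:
$\frac{-44860 - 28919}{-27571 + T{\left(65 \right)}} = \frac{-44860 - 28919}{-27571 + \frac{1}{65}} = - \frac{73779}{-27571 + \frac{1}{65}} = - \frac{73779}{- \frac{1792114}{65}} = \left(-73779\right) \left(- \frac{65}{1792114}\right) = \frac{4795635}{1792114}$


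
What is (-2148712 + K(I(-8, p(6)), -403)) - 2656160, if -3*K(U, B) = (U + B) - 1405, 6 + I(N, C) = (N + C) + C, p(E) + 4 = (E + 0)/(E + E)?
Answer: -14412787/3 ≈ -4.8043e+6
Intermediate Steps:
p(E) = -7/2 (p(E) = -4 + (E + 0)/(E + E) = -4 + E/((2*E)) = -4 + E*(1/(2*E)) = -4 + 1/2 = -7/2)
I(N, C) = -6 + N + 2*C (I(N, C) = -6 + ((N + C) + C) = -6 + ((C + N) + C) = -6 + (N + 2*C) = -6 + N + 2*C)
K(U, B) = 1405/3 - B/3 - U/3 (K(U, B) = -((U + B) - 1405)/3 = -((B + U) - 1405)/3 = -(-1405 + B + U)/3 = 1405/3 - B/3 - U/3)
(-2148712 + K(I(-8, p(6)), -403)) - 2656160 = (-2148712 + (1405/3 - 1/3*(-403) - (-6 - 8 + 2*(-7/2))/3)) - 2656160 = (-2148712 + (1405/3 + 403/3 - (-6 - 8 - 7)/3)) - 2656160 = (-2148712 + (1405/3 + 403/3 - 1/3*(-21))) - 2656160 = (-2148712 + (1405/3 + 403/3 + 7)) - 2656160 = (-2148712 + 1829/3) - 2656160 = -6444307/3 - 2656160 = -14412787/3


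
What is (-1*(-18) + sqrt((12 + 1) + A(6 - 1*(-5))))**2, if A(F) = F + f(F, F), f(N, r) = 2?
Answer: (18 + sqrt(26))**2 ≈ 533.56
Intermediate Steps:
A(F) = 2 + F (A(F) = F + 2 = 2 + F)
(-1*(-18) + sqrt((12 + 1) + A(6 - 1*(-5))))**2 = (-1*(-18) + sqrt((12 + 1) + (2 + (6 - 1*(-5)))))**2 = (18 + sqrt(13 + (2 + (6 + 5))))**2 = (18 + sqrt(13 + (2 + 11)))**2 = (18 + sqrt(13 + 13))**2 = (18 + sqrt(26))**2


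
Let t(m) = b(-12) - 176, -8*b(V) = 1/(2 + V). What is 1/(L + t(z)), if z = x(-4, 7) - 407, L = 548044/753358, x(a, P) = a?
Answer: -30134320/5281341881 ≈ -0.0057058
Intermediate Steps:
b(V) = -1/(8*(2 + V))
L = 274022/376679 (L = 548044*(1/753358) = 274022/376679 ≈ 0.72747)
z = -411 (z = -4 - 407 = -411)
t(m) = -14079/80 (t(m) = -1/(16 + 8*(-12)) - 176 = -1/(16 - 96) - 176 = -1/(-80) - 176 = -1*(-1/80) - 176 = 1/80 - 176 = -14079/80)
1/(L + t(z)) = 1/(274022/376679 - 14079/80) = 1/(-5281341881/30134320) = -30134320/5281341881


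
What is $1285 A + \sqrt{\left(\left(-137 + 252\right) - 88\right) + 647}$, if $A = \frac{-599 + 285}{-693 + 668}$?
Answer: $\frac{80698}{5} + \sqrt{674} \approx 16166.0$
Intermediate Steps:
$A = \frac{314}{25}$ ($A = - \frac{314}{-25} = \left(-314\right) \left(- \frac{1}{25}\right) = \frac{314}{25} \approx 12.56$)
$1285 A + \sqrt{\left(\left(-137 + 252\right) - 88\right) + 647} = 1285 \cdot \frac{314}{25} + \sqrt{\left(\left(-137 + 252\right) - 88\right) + 647} = \frac{80698}{5} + \sqrt{\left(115 - 88\right) + 647} = \frac{80698}{5} + \sqrt{27 + 647} = \frac{80698}{5} + \sqrt{674}$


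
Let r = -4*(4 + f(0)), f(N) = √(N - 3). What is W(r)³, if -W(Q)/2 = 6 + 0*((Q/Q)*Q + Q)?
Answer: -1728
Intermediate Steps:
f(N) = √(-3 + N)
r = -16 - 4*I*√3 (r = -4*(4 + √(-3 + 0)) = -4*(4 + √(-3)) = -4*(4 + I*√3) = -16 - 4*I*√3 ≈ -16.0 - 6.9282*I)
W(Q) = -12 (W(Q) = -2*(6 + 0*((Q/Q)*Q + Q)) = -2*(6 + 0*(1*Q + Q)) = -2*(6 + 0*(Q + Q)) = -2*(6 + 0*(2*Q)) = -2*(6 + 0) = -2*6 = -12)
W(r)³ = (-12)³ = -1728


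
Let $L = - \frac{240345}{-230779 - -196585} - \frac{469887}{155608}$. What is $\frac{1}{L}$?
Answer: $\frac{886809992}{3555381447} \approx 0.24943$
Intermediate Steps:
$L = \frac{3555381447}{886809992}$ ($L = - \frac{240345}{-230779 + 196585} - \frac{469887}{155608} = - \frac{240345}{-34194} - \frac{469887}{155608} = \left(-240345\right) \left(- \frac{1}{34194}\right) - \frac{469887}{155608} = \frac{80115}{11398} - \frac{469887}{155608} = \frac{3555381447}{886809992} \approx 4.0092$)
$\frac{1}{L} = \frac{1}{\frac{3555381447}{886809992}} = \frac{886809992}{3555381447}$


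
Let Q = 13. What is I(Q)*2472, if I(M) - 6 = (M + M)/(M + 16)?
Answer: 494400/29 ≈ 17048.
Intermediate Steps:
I(M) = 6 + 2*M/(16 + M) (I(M) = 6 + (M + M)/(M + 16) = 6 + (2*M)/(16 + M) = 6 + 2*M/(16 + M))
I(Q)*2472 = (8*(12 + 13)/(16 + 13))*2472 = (8*25/29)*2472 = (8*(1/29)*25)*2472 = (200/29)*2472 = 494400/29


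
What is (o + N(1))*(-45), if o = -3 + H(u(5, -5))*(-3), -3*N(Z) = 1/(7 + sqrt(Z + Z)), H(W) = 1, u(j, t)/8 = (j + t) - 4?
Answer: 12795/47 - 15*sqrt(2)/47 ≈ 271.78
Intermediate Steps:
u(j, t) = -32 + 8*j + 8*t (u(j, t) = 8*((j + t) - 4) = 8*(-4 + j + t) = -32 + 8*j + 8*t)
N(Z) = -1/(3*(7 + sqrt(2)*sqrt(Z))) (N(Z) = -1/(3*(7 + sqrt(Z + Z))) = -1/(3*(7 + sqrt(2*Z))) = -1/(3*(7 + sqrt(2)*sqrt(Z))))
o = -6 (o = -3 + 1*(-3) = -3 - 3 = -6)
(o + N(1))*(-45) = (-6 - 1/(21 + 3*sqrt(2)*sqrt(1)))*(-45) = (-6 - 1/(21 + 3*sqrt(2)*1))*(-45) = (-6 - 1/(21 + 3*sqrt(2)))*(-45) = 270 + 45/(21 + 3*sqrt(2))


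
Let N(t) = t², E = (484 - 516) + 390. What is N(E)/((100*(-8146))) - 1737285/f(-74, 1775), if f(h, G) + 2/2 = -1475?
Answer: 58958466289/50097900 ≈ 1176.9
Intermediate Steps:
f(h, G) = -1476 (f(h, G) = -1 - 1475 = -1476)
E = 358 (E = -32 + 390 = 358)
N(E)/((100*(-8146))) - 1737285/f(-74, 1775) = 358²/((100*(-8146))) - 1737285/(-1476) = 128164/(-814600) - 1737285*(-1/1476) = 128164*(-1/814600) + 579095/492 = -32041/203650 + 579095/492 = 58958466289/50097900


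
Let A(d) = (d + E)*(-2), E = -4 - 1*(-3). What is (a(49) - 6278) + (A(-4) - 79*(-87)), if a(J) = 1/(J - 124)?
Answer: 45374/75 ≈ 604.99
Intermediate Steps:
E = -1 (E = -4 + 3 = -1)
A(d) = 2 - 2*d (A(d) = (d - 1)*(-2) = (-1 + d)*(-2) = 2 - 2*d)
a(J) = 1/(-124 + J)
(a(49) - 6278) + (A(-4) - 79*(-87)) = (1/(-124 + 49) - 6278) + ((2 - 2*(-4)) - 79*(-87)) = (1/(-75) - 6278) + ((2 + 8) + 6873) = (-1/75 - 6278) + (10 + 6873) = -470851/75 + 6883 = 45374/75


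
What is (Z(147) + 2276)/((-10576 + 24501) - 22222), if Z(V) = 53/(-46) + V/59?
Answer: -6180699/22518058 ≈ -0.27448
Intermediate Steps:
Z(V) = -53/46 + V/59 (Z(V) = 53*(-1/46) + V*(1/59) = -53/46 + V/59)
(Z(147) + 2276)/((-10576 + 24501) - 22222) = ((-53/46 + (1/59)*147) + 2276)/((-10576 + 24501) - 22222) = ((-53/46 + 147/59) + 2276)/(13925 - 22222) = (3635/2714 + 2276)/(-8297) = (6180699/2714)*(-1/8297) = -6180699/22518058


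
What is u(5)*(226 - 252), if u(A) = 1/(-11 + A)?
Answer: 13/3 ≈ 4.3333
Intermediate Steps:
u(5)*(226 - 252) = (226 - 252)/(-11 + 5) = -26/(-6) = -⅙*(-26) = 13/3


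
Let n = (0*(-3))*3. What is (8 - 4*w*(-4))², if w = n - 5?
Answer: 5184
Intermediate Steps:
n = 0 (n = 0*3 = 0)
w = -5 (w = 0 - 5 = -5)
(8 - 4*w*(-4))² = (8 - 4*(-5)*(-4))² = (8 + 20*(-4))² = (8 - 80)² = (-72)² = 5184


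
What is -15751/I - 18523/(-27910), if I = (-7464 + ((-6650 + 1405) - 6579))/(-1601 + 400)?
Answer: -263807415393/269164040 ≈ -980.10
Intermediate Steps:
I = 19288/1201 (I = (-7464 + (-5245 - 6579))/(-1201) = (-7464 - 11824)*(-1/1201) = -19288*(-1/1201) = 19288/1201 ≈ 16.060)
-15751/I - 18523/(-27910) = -15751/19288/1201 - 18523/(-27910) = -15751*1201/19288 - 18523*(-1/27910) = -18916951/19288 + 18523/27910 = -263807415393/269164040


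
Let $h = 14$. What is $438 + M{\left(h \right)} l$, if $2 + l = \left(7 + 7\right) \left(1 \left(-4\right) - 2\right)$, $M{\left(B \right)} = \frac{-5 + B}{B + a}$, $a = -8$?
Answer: $309$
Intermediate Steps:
$M{\left(B \right)} = \frac{-5 + B}{-8 + B}$ ($M{\left(B \right)} = \frac{-5 + B}{B - 8} = \frac{-5 + B}{-8 + B}$)
$l = -86$ ($l = -2 + \left(7 + 7\right) \left(1 \left(-4\right) - 2\right) = -2 + 14 \left(-4 - 2\right) = -2 + 14 \left(-6\right) = -2 - 84 = -86$)
$438 + M{\left(h \right)} l = 438 + \frac{-5 + 14}{-8 + 14} \left(-86\right) = 438 + \frac{1}{6} \cdot 9 \left(-86\right) = 438 + \frac{3}{2} \left(-86\right) = 438 - 129 = 309$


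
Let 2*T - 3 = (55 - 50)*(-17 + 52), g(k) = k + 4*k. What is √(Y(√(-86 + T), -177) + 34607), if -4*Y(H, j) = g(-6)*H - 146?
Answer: √(138574 + 30*√3)/2 ≈ 186.16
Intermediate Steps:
g(k) = 5*k
T = 89 (T = 3/2 + ((55 - 50)*(-17 + 52))/2 = 3/2 + (5*35)/2 = 3/2 + (½)*175 = 3/2 + 175/2 = 89)
Y(H, j) = 73/2 + 15*H/2 (Y(H, j) = -((5*(-6))*H - 146)/4 = -(-30*H - 146)/4 = -(-146 - 30*H)/4 = 73/2 + 15*H/2)
√(Y(√(-86 + T), -177) + 34607) = √((73/2 + 15*√(-86 + 89)/2) + 34607) = √((73/2 + 15*√3/2) + 34607) = √(69287/2 + 15*√3/2)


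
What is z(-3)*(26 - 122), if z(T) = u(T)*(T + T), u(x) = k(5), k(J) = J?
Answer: 2880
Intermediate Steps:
u(x) = 5
z(T) = 10*T (z(T) = 5*(T + T) = 5*(2*T) = 10*T)
z(-3)*(26 - 122) = (10*(-3))*(26 - 122) = -30*(-96) = 2880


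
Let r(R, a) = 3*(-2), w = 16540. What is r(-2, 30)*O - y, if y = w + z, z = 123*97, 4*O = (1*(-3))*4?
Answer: -28453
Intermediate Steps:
r(R, a) = -6
O = -3 (O = ((1*(-3))*4)/4 = (-3*4)/4 = (¼)*(-12) = -3)
z = 11931
y = 28471 (y = 16540 + 11931 = 28471)
r(-2, 30)*O - y = -6*(-3) - 1*28471 = 18 - 28471 = -28453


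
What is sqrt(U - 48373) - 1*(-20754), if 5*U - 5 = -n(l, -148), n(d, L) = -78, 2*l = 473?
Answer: 20754 + I*sqrt(1208910)/5 ≈ 20754.0 + 219.9*I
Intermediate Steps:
l = 473/2 (l = (1/2)*473 = 473/2 ≈ 236.50)
U = 83/5 (U = 1 + (-1*(-78))/5 = 1 + (1/5)*78 = 1 + 78/5 = 83/5 ≈ 16.600)
sqrt(U - 48373) - 1*(-20754) = sqrt(83/5 - 48373) - 1*(-20754) = sqrt(-241782/5) + 20754 = I*sqrt(1208910)/5 + 20754 = 20754 + I*sqrt(1208910)/5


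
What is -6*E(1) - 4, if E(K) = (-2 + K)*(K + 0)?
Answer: 2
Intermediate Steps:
E(K) = K*(-2 + K) (E(K) = (-2 + K)*K = K*(-2 + K))
-6*E(1) - 4 = -6*(-2 + 1) - 4 = -6*(-1) - 4 = 6 - 4 = 2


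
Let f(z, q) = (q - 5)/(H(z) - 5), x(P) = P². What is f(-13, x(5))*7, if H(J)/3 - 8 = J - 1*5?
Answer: -4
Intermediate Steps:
H(J) = 9 + 3*J (H(J) = 24 + 3*(J - 1*5) = 24 + 3*(J - 5) = 24 + 3*(-5 + J) = 24 + (-15 + 3*J) = 9 + 3*J)
f(z, q) = (-5 + q)/(4 + 3*z) (f(z, q) = (q - 5)/((9 + 3*z) - 5) = (-5 + q)/(4 + 3*z))
f(-13, x(5))*7 = ((-5 + 5²)/(4 + 3*(-13)))*7 = ((-5 + 25)/(4 - 39))*7 = (20/(-35))*7 = -1/35*20*7 = -4/7*7 = -4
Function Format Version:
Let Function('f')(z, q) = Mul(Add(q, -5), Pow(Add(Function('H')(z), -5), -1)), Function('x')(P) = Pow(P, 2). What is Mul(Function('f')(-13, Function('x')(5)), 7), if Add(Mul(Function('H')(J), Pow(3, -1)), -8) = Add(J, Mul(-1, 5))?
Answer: -4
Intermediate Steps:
Function('H')(J) = Add(9, Mul(3, J)) (Function('H')(J) = Add(24, Mul(3, Add(J, Mul(-1, 5)))) = Add(24, Mul(3, Add(J, -5))) = Add(24, Mul(3, Add(-5, J))) = Add(24, Add(-15, Mul(3, J))) = Add(9, Mul(3, J)))
Function('f')(z, q) = Mul(Pow(Add(4, Mul(3, z)), -1), Add(-5, q)) (Function('f')(z, q) = Mul(Add(q, -5), Pow(Add(Add(9, Mul(3, z)), -5), -1)) = Mul(Add(-5, q), Pow(Add(4, Mul(3, z)), -1)) = Mul(Pow(Add(4, Mul(3, z)), -1), Add(-5, q)))
Mul(Function('f')(-13, Function('x')(5)), 7) = Mul(Mul(Pow(Add(4, Mul(3, -13)), -1), Add(-5, Pow(5, 2))), 7) = Mul(Mul(Pow(Add(4, -39), -1), Add(-5, 25)), 7) = Mul(Mul(Pow(-35, -1), 20), 7) = Mul(Mul(Rational(-1, 35), 20), 7) = Mul(Rational(-4, 7), 7) = -4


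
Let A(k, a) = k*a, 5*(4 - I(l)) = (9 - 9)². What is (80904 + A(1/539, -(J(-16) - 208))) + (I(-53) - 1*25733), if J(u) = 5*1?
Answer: 4248504/77 ≈ 55175.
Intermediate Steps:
J(u) = 5
I(l) = 4 (I(l) = 4 - (9 - 9)²/5 = 4 - ⅕*0² = 4 - ⅕*0 = 4 + 0 = 4)
A(k, a) = a*k
(80904 + A(1/539, -(J(-16) - 208))) + (I(-53) - 1*25733) = (80904 - (5 - 208)/539) + (4 - 1*25733) = (80904 - 1*(-203)*(1/539)) + (4 - 25733) = (80904 + 203*(1/539)) - 25729 = (80904 + 29/77) - 25729 = 6229637/77 - 25729 = 4248504/77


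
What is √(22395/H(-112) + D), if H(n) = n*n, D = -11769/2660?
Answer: 9*I*√3688565/10640 ≈ 1.6245*I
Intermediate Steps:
D = -11769/2660 (D = -11769*1/2660 = -11769/2660 ≈ -4.4244)
H(n) = n²
√(22395/H(-112) + D) = √(22395/((-112)²) - 11769/2660) = √(22395/12544 - 11769/2660) = √(-3144987/1191680) = 9*I*√3688565/10640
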